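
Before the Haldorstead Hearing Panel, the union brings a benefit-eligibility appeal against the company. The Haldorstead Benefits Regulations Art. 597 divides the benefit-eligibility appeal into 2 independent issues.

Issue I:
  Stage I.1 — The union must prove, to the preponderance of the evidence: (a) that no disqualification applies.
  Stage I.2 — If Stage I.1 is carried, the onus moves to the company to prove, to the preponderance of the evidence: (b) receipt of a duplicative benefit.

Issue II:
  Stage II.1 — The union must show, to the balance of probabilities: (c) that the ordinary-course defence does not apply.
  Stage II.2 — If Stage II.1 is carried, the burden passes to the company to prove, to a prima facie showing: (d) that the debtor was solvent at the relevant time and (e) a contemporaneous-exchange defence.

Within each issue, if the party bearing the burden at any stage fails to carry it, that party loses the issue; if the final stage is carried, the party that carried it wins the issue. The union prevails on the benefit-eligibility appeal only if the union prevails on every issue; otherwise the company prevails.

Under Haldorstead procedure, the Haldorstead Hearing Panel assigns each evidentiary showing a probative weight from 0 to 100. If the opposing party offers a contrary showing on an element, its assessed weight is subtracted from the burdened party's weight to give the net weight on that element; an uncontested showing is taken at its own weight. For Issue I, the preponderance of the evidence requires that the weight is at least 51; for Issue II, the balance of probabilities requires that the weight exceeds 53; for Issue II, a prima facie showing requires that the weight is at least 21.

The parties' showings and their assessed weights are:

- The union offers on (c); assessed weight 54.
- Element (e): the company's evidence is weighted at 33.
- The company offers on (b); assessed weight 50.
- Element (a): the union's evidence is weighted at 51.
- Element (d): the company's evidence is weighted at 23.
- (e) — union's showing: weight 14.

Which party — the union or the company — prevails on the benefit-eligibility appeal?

union

— Issue I —
Stage I.1 — burden on union; standard: the preponderance of the evidence (weight is at least 51).
    (a): 51 ≥ 51 [met]
  The union carries Stage I.1; the company now bears the burden.
Stage I.2 — burden on company; standard: the preponderance of the evidence (weight is at least 51).
    (b): 50 < 51 [not met]
  Not every element is met, so the company fails to carry Stage I.2.
So the union prevails on this issue.
— Issue II —
Stage II.1 — burden on union; standard: the balance of probabilities (weight exceeds 53).
    (c): 54 > 53 [met]
  Stage II.1 is satisfied; the onus moves to the company.
Stage II.2 — burden on company; standard: a prima facie showing (weight is at least 21).
    (d): 23 ≥ 21 [met]
    (e): 33 − 14 = 19 < 21 [not met]
  Stage II.2 not carried; the company fails its burden.
The union prevails on this issue.
Per-issue: Issue I → union; Issue II → union. The union must prevail on every issue; overall, the union prevails.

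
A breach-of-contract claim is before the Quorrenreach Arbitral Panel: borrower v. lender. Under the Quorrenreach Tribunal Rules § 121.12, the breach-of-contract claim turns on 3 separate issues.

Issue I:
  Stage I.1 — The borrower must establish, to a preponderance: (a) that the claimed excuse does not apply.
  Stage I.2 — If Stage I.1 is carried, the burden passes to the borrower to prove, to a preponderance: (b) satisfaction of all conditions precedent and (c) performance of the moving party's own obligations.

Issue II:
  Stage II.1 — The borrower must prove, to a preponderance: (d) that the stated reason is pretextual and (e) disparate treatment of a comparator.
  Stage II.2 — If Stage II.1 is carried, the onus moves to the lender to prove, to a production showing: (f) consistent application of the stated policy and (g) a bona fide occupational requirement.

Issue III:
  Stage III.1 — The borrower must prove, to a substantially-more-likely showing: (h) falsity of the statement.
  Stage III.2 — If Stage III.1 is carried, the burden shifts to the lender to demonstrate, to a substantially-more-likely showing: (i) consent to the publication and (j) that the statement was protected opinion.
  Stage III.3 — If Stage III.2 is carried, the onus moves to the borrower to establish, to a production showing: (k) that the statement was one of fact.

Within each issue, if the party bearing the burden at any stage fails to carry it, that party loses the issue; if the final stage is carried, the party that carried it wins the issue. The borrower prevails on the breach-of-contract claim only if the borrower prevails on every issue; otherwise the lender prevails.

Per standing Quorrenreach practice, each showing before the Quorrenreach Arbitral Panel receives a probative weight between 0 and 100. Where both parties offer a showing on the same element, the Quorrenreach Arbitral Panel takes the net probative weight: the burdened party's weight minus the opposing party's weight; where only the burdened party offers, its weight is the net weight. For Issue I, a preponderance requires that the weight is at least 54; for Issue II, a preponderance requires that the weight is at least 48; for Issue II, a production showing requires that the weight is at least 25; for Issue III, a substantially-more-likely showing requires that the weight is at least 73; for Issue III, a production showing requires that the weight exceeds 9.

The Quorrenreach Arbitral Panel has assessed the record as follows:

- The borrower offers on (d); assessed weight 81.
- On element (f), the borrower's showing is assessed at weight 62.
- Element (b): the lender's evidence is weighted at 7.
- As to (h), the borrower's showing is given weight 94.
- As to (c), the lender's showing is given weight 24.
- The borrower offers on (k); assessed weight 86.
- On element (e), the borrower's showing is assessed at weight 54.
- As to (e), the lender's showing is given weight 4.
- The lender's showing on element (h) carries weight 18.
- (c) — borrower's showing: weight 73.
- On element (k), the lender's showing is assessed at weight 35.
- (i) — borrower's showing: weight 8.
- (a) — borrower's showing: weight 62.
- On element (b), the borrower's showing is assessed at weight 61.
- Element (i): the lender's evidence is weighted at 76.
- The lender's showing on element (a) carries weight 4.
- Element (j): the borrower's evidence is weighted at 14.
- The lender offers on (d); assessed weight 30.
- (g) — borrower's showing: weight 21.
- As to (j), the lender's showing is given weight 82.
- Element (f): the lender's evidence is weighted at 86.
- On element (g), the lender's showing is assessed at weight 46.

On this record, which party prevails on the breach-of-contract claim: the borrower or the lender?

— Issue I —
Stage I.1 (borrower, a preponderance, weight is at least 54): (a) net 62−4=58 ≥ 54 — meets.
  All elements met. The borrower retains the burden for Stage I.2.
Stage I.2 (borrower, a preponderance, weight is at least 54): (b) net 61−7=54 ≥ 54 — meets; (c) net 73−24=49 < 54 — fails.
  The borrower does not carry Stage I.2.
So the lender prevails on this issue.
— Issue II —
At Stage II.1 the borrower must meet a preponderance (weight is at least 48): on (d) the weight is 81 less the opposing 30 gives net 51, ≥ 48, so (d) meets the standard; on (e) the weight is 54 less the opposing 4 gives net 50, which does reach 48, so (e) meets the standard.
  Stage II.1 is satisfied; the onus moves to the lender.
At Stage II.2 the lender must meet a production showing (weight is at least 25): on (f) the weight is 86 less the opposing 62 gives net 24, which does not reach 25, so (f) does not meet the standard; on (g) the weight is 46 less the opposing 21 gives net 25, which does reach 25, so (g) meets the standard.
  The lender does not carry Stage II.2.
So the borrower prevails on this issue.
— Issue III —
Stage III.1 — burden on borrower; standard: a substantially-more-likely showing (weight is at least 73).
    (h): 94 − 18 = 76 ≥ 73 [met]
  Stage III.1 is satisfied; the onus moves to the lender.
Stage III.2 — burden on lender; standard: a substantially-more-likely showing (weight is at least 73).
    (i): 76 − 8 = 68 < 73 [not met]
    (j): 82 − 14 = 68 < 73 [not met]
  Not every element is met, so the lender fails to carry Stage III.2.
The borrower prevails on this issue.
Per-issue: Issue I → lender; Issue II → borrower; Issue III → borrower. The borrower must prevail on every issue; overall, the lender prevails.

lender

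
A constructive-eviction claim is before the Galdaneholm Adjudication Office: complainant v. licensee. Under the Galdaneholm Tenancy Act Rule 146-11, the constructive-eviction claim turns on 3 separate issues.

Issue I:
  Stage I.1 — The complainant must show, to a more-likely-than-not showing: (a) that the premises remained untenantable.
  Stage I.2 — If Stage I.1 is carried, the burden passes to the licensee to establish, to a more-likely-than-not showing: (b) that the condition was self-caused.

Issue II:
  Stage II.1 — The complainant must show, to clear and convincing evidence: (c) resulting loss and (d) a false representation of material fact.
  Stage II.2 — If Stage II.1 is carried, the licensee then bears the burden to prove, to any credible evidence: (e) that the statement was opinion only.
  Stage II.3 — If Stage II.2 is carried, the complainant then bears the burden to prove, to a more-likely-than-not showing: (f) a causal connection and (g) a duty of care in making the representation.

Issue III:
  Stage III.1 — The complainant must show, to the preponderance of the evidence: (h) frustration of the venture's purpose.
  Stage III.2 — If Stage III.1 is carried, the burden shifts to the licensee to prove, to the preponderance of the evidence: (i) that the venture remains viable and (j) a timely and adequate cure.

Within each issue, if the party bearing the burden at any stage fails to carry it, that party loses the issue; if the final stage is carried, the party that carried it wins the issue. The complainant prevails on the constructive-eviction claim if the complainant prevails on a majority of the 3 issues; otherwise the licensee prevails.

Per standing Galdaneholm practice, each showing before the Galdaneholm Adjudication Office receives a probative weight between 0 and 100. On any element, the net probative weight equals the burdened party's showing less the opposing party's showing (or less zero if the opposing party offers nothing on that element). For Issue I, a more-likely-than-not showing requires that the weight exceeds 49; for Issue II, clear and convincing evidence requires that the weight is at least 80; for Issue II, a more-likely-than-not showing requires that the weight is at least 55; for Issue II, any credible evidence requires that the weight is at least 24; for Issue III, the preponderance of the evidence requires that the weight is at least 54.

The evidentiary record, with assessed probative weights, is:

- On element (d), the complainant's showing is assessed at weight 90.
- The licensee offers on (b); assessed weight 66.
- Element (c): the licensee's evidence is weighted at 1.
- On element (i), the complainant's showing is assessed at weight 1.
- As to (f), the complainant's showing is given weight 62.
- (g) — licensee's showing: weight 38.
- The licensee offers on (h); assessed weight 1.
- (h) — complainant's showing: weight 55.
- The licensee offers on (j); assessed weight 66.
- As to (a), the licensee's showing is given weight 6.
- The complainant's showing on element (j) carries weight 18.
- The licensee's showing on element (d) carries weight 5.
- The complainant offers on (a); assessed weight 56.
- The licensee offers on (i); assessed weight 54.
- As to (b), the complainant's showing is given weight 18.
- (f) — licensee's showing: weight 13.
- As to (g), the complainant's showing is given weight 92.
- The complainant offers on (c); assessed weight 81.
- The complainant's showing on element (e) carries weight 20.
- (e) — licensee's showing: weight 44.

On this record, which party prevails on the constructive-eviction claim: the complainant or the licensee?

— Issue I —
At Stage I.1 the complainant must meet a more-likely-than-not showing (weight exceeds 49): on (a) the weight is 56 less the opposing 6 gives net 50, which does exceed 49, so (a) meets the standard.
  Stage I.1 carried; the burden shifts to the licensee.
At Stage I.2 the licensee must meet a more-likely-than-not showing (weight exceeds 49): on (b) the weight is 66 less the opposing 18 gives net 48, ≤ 49, so (b) does not meet the standard.
  The licensee does not carry Stage I.2.
So the complainant prevails on this issue.
— Issue II —
Stage II.1 — burden on complainant; standard: clear and convincing evidence (weight is at least 80).
    (c): 81 − 1 = 80 ≥ 80 [met]
    (d): 90 − 5 = 85 ≥ 80 [met]
  All elements met. The burden passes to the licensee.
Stage II.2 — burden on licensee; standard: any credible evidence (weight is at least 24).
    (e): 44 − 20 = 24 ≥ 24 [met]
  All elements met. The burden passes to the complainant.
Stage II.3 — burden on complainant; standard: a more-likely-than-not showing (weight is at least 55).
    (f): 62 − 13 = 49 < 55 [not met]
    (g): 92 − 38 = 54 < 55 [not met]
  The complainant does not carry Stage II.3.
So the licensee prevails on this issue.
— Issue III —
Stage III.1 — burden on complainant; standard: the preponderance of the evidence (weight is at least 54).
    (h): 55 − 1 = 54 ≥ 54 [met]
  Stage III.1 is satisfied; the onus moves to the licensee.
Stage III.2 — burden on licensee; standard: the preponderance of the evidence (weight is at least 54).
    (i): 54 − 1 = 53 < 54 [not met]
    (j): 66 − 18 = 48 < 54 [not met]
  The licensee does not carry Stage III.2.
So the complainant prevails on this issue.
Per-issue: Issue I → complainant; Issue II → licensee; Issue III → complainant. The complainant must prevail on a majority of issues; overall, the complainant prevails.

complainant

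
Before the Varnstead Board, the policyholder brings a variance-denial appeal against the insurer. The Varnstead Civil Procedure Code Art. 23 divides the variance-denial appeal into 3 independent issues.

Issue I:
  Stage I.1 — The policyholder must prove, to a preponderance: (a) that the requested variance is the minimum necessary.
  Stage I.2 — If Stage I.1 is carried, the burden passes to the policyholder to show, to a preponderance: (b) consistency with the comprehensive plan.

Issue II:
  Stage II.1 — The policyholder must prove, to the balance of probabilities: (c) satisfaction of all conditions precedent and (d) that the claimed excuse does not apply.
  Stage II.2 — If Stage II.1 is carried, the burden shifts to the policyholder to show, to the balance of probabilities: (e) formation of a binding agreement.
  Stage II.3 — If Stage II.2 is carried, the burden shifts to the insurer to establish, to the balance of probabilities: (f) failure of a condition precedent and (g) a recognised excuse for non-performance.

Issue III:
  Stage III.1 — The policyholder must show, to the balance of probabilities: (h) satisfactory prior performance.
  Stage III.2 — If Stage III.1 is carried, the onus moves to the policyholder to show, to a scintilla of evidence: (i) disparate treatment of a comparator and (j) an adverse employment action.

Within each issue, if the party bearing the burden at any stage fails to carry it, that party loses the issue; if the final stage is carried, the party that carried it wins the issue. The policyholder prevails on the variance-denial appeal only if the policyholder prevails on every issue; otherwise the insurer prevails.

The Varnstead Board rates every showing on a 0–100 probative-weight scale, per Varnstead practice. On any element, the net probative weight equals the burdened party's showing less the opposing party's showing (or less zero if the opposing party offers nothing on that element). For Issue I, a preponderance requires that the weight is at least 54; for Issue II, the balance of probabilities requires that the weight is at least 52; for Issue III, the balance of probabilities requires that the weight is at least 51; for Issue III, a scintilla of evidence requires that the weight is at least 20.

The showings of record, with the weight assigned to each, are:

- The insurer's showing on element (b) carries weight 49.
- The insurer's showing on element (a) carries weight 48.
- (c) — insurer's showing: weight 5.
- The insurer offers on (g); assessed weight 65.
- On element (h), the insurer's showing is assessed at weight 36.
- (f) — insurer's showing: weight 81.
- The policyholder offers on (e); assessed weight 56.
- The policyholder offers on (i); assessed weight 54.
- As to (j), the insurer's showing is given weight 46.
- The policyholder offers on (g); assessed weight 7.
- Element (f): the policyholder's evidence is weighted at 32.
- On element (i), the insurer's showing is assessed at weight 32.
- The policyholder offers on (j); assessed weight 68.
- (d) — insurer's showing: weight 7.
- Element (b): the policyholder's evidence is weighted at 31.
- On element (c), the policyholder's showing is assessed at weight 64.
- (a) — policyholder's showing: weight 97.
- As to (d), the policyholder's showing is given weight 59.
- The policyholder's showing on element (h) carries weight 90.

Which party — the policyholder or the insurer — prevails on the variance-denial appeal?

— Issue I —
At Stage I.1 the policyholder must meet a preponderance (weight is at least 54): on (a) the weight is 97 less the opposing 48 gives net 49, which does not reach 54, so (a) does not meet the standard.
  The policyholder does not carry Stage I.1.
The analysis ends at Stage I.1; the insurer prevails on this issue.
— Issue II —
Stage II.1 — burden on policyholder; standard: the balance of probabilities (weight is at least 52).
    (c): 64 − 5 = 59 ≥ 52 [met]
    (d): 59 − 7 = 52 ≥ 52 [met]
  Stage II.1 carried; the burden remains with the policyholder.
Stage II.2 — burden on policyholder; standard: the balance of probabilities (weight is at least 52).
    (e): 56 ≥ 52 [met]
  The policyholder carries Stage II.2; the insurer now bears the burden.
Stage II.3 — burden on insurer; standard: the balance of probabilities (weight is at least 52).
    (f): 81 − 32 = 49 < 52 [not met]
    (g): 65 − 7 = 58 ≥ 52 [met]
  Stage II.3 not carried; the insurer fails its burden.
The policyholder prevails on this issue.
— Issue III —
Stage III.1 — burden on policyholder; standard: the balance of probabilities (weight is at least 51).
    (h): 90 − 36 = 54 ≥ 51 [met]
  All elements met. The policyholder retains the burden for Stage III.2.
Stage III.2 — burden on policyholder; standard: a scintilla of evidence (weight is at least 20).
    (i): 54 − 32 = 22 ≥ 20 [met]
    (j): 68 − 46 = 22 ≥ 20 [met]
  The policyholder carries the last stage.
With every stage satisfied, the policyholder prevails on this issue.
Per-issue: Issue I → insurer; Issue II → policyholder; Issue III → policyholder. The policyholder must prevail on every issue; overall, the insurer prevails.

insurer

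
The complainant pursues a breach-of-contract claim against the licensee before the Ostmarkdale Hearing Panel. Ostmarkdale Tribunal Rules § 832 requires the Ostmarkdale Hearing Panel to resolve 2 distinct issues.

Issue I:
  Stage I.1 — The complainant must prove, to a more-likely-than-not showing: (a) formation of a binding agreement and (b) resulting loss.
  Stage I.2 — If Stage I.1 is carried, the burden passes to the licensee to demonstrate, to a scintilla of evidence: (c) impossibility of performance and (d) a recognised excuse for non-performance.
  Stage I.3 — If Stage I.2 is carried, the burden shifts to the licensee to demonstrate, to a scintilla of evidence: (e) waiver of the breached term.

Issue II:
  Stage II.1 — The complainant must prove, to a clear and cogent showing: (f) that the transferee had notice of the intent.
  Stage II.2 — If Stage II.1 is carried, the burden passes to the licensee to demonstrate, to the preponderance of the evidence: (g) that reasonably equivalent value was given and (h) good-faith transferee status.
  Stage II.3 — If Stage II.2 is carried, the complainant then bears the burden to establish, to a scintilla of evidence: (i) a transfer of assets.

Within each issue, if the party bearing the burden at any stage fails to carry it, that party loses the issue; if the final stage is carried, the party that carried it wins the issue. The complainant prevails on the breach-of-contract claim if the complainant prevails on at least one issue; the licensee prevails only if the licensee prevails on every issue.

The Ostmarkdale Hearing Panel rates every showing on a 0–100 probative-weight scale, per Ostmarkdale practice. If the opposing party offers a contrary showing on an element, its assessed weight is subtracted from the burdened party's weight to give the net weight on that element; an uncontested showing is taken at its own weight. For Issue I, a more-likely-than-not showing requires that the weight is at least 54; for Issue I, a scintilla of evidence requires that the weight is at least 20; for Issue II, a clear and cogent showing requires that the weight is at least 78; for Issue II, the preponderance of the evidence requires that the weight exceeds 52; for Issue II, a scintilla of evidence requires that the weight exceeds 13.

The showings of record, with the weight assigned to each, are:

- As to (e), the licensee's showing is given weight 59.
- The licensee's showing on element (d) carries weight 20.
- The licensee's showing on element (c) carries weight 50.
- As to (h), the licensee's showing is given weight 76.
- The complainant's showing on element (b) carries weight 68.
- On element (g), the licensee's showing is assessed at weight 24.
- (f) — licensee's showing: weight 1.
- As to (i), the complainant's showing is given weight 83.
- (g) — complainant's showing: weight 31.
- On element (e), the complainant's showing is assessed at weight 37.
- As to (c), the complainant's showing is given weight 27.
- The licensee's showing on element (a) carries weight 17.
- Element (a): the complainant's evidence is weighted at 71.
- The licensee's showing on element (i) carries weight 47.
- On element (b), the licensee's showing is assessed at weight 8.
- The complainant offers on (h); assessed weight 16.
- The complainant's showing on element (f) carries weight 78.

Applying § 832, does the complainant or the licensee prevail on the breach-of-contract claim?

— Issue I —
Stage I.1 — burden on complainant; standard: a more-likely-than-not showing (weight is at least 54).
    (a): 71 − 17 = 54 ≥ 54 [met]
    (b): 68 − 8 = 60 ≥ 54 [met]
  Stage I.1 carried; the burden shifts to the licensee.
Stage I.2 — burden on licensee; standard: a scintilla of evidence (weight is at least 20).
    (c): 50 − 27 = 23 ≥ 20 [met]
    (d): 20 ≥ 20 [met]
  All elements met. The licensee retains the burden for Stage I.3.
Stage I.3 — burden on licensee; standard: a scintilla of evidence (weight is at least 20).
    (e): 59 − 37 = 22 ≥ 20 [met]
  The licensee carries the last stage.
All stages carried — the licensee prevails on this issue.
— Issue II —
Stage II.1 (complainant, a clear and cogent showing, weight is at least 78): (f) net 78−1=77 < 78 — fails.
  Stage II.1 not carried; the complainant fails its burden.
So the licensee prevails on this issue.
Per-issue: Issue I → licensee; Issue II → licensee. The complainant must prevail on at least one issue; overall, the licensee prevails.

licensee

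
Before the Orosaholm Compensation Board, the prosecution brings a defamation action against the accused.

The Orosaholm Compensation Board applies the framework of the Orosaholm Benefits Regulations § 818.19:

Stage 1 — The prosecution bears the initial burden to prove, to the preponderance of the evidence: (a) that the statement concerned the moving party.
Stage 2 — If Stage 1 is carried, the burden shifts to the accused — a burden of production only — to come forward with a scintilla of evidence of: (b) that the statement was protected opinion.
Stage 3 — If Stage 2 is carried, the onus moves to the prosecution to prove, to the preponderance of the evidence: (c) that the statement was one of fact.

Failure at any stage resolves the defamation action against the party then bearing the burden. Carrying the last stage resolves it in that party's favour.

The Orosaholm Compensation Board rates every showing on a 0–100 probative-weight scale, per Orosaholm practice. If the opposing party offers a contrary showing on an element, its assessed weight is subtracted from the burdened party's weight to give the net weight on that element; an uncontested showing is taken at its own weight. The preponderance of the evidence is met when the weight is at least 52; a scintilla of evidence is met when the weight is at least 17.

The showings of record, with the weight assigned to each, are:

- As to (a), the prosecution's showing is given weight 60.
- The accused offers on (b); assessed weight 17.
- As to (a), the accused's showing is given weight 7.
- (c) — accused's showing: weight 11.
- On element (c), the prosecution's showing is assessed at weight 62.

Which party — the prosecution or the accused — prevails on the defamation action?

At Stage 1 the prosecution must meet the preponderance of the evidence (weight is at least 52): on (a) the weight is 60 less the opposing 7 gives net 53, ≥ 52, so (a) meets the standard.
  Stage 1 carried; the burden shifts to the accused.
At Stage 2 the accused must meet a scintilla of evidence (weight is at least 17): on (b) the weight is 17, which does reach 17, so (b) meets the standard.
  Stage 2 carried; the burden shifts to the prosecution.
At Stage 3 the prosecution must meet the preponderance of the evidence (weight is at least 52): on (c) the weight is 62 less the opposing 11 gives net 51, < 52, so (c) does not meet the standard.
  Not every element is met, so the prosecution fails to carry Stage 3.
So the accused prevails.

accused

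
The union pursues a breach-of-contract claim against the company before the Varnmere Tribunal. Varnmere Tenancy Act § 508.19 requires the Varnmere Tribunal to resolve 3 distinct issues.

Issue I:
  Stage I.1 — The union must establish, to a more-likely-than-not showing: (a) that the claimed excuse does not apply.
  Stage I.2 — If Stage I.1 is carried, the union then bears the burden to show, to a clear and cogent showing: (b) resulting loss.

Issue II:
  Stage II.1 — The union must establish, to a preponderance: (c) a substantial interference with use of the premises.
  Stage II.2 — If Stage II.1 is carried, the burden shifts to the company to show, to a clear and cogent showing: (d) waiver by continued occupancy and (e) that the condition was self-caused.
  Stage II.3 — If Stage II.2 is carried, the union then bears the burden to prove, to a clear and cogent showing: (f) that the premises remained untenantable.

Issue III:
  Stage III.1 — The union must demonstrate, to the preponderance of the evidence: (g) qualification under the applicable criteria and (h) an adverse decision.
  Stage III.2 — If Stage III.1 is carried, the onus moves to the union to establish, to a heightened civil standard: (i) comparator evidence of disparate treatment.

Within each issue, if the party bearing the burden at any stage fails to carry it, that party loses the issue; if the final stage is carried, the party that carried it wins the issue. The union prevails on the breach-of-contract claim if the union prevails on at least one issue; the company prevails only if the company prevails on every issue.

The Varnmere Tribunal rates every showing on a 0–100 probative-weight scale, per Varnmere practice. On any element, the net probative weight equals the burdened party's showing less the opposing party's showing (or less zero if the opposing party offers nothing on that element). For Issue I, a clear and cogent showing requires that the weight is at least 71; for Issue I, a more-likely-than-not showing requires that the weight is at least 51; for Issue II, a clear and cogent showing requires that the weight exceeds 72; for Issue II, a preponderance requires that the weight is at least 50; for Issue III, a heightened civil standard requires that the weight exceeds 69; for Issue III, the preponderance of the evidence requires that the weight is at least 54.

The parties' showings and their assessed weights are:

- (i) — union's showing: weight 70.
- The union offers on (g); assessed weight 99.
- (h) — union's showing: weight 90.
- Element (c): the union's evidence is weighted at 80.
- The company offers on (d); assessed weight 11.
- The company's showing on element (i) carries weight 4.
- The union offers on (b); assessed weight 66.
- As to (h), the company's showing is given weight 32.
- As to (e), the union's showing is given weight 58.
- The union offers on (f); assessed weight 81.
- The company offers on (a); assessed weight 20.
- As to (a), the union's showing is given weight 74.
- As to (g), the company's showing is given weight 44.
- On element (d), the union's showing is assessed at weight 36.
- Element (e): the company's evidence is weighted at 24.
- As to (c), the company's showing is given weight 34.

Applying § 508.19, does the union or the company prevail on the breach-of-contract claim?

company

— Issue I —
Stage I.1 (union, a more-likely-than-not showing, weight is at least 51): (a) net 74−20=54 ≥ 51 — meets.
  Stage I.1 carried; the burden remains with the union.
Stage I.2 (union, a clear and cogent showing, weight is at least 71): (b) 66 < 71 — fails.
  Not every element is met, so the union fails to carry Stage I.2.
The analysis ends at Stage I.2; the company prevails on this issue.
— Issue II —
Stage II.1 — burden on union; standard: a preponderance (weight is at least 50).
    (c): 80 − 34 = 46 < 50 [not met]
  The union does not carry Stage II.1.
So the company prevails on this issue.
— Issue III —
Stage III.1 (union, the preponderance of the evidence, weight is at least 54): (g) net 99−44=55 ≥ 54 — meets; (h) net 90−32=58 ≥ 54 — meets.
  Stage III.1 is satisfied; the union continues to bear the burden.
Stage III.2 (union, a heightened civil standard, weight exceeds 69): (i) net 70−4=66 ≤ 69 — fails.
  Stage III.2 not carried; the union fails its burden.
The company prevails on this issue.
Per-issue: Issue I → company; Issue II → company; Issue III → company. The union must prevail on at least one issue; overall, the company prevails.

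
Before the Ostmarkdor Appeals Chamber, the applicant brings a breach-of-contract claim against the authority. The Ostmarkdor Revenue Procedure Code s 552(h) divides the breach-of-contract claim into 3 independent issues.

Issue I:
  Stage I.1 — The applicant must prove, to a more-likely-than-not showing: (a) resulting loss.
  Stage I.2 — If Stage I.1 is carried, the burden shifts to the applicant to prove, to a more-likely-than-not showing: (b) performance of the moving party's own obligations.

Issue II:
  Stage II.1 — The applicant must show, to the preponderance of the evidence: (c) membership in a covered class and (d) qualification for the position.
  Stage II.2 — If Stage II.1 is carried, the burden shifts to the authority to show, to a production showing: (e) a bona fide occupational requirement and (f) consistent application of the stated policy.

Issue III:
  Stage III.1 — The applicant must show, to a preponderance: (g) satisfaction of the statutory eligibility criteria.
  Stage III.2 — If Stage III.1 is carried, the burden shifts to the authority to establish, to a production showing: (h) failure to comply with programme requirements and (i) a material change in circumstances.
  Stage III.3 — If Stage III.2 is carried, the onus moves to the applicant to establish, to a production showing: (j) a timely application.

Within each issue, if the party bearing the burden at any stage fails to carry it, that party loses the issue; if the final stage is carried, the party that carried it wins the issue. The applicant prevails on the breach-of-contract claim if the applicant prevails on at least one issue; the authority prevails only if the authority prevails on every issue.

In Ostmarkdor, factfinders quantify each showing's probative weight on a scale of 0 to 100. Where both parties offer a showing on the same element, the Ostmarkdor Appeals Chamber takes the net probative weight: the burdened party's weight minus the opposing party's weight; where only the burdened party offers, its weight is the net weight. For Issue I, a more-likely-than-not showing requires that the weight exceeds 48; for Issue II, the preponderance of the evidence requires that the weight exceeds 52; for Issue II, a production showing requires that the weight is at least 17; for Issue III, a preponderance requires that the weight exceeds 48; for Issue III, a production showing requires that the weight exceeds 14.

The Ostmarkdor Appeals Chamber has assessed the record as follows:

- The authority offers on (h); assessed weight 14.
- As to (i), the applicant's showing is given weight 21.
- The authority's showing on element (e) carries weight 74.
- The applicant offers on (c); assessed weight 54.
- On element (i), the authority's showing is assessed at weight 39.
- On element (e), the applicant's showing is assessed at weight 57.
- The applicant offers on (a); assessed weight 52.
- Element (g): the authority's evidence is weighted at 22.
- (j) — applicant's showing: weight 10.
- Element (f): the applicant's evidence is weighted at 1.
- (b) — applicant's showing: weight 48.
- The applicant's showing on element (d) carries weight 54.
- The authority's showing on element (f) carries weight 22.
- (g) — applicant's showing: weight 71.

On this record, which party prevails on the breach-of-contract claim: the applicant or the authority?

applicant

— Issue I —
Stage I.1 — burden on applicant; standard: a more-likely-than-not showing (weight exceeds 48).
    (a): 52 > 48 [met]
  Stage I.1 is satisfied; the applicant continues to bear the burden.
Stage I.2 — burden on applicant; standard: a more-likely-than-not showing (weight exceeds 48).
    (b): 48 ≤ 48 [not met]
  The applicant does not carry Stage I.2.
So the authority prevails on this issue.
— Issue II —
Stage II.1 (applicant, the preponderance of the evidence, weight exceeds 52): (c) 54 > 52 — meets; (d) 54 > 52 — meets.
  The applicant carries Stage II.1; the authority now bears the burden.
Stage II.2 (authority, a production showing, weight is at least 17): (e) net 74−57=17 ≥ 17 — meets; (f) net 22−1=21 ≥ 17 — meets.
  Stage II.2 carried; the final stage is satisfied.
Every stage carried; the authority prevails on this issue.
— Issue III —
Stage III.1 — burden on applicant; standard: a preponderance (weight exceeds 48).
    (g): 71 − 22 = 49 > 48 [met]
  Stage III.1 carried; the burden shifts to the authority.
Stage III.2 — burden on authority; standard: a production showing (weight exceeds 14).
    (h): 14 ≤ 14 [not met]
    (i): 39 − 21 = 18 > 14 [met]
  Not every element is met, so the authority fails to carry Stage III.2.
So the applicant prevails on this issue.
Per-issue: Issue I → authority; Issue II → authority; Issue III → applicant. The applicant must prevail on at least one issue; overall, the applicant prevails.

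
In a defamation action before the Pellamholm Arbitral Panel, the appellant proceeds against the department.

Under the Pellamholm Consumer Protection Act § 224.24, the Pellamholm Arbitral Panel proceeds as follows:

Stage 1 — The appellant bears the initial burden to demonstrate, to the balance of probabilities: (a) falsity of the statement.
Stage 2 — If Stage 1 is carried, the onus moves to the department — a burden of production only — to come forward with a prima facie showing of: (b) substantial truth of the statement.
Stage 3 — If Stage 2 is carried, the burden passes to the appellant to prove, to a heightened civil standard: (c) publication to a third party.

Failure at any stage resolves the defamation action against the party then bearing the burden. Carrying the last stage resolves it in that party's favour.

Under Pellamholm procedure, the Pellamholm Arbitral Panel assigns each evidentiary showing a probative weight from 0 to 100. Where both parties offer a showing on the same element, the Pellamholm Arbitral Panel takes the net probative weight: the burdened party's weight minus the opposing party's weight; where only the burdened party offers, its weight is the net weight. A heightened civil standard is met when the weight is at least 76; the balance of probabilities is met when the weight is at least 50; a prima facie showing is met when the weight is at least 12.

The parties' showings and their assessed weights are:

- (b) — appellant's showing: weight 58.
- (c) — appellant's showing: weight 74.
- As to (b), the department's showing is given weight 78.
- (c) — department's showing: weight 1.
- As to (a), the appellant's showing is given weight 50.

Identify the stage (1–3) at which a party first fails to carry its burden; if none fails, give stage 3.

stage 3

Stage 1 (appellant, the balance of probabilities, weight is at least 50): (a) 50 ≥ 50 — meets.
  All elements met. The burden passes to the department.
Stage 2 (department, a prima facie showing, weight is at least 12): (b) net 78−58=20 ≥ 12 — meets.
  All elements met. The burden passes to the appellant.
Stage 3 (appellant, a heightened civil standard, weight is at least 76): (c) net 74−1=73 < 76 — fails.
  The appellant does not carry Stage 3.
The department prevails.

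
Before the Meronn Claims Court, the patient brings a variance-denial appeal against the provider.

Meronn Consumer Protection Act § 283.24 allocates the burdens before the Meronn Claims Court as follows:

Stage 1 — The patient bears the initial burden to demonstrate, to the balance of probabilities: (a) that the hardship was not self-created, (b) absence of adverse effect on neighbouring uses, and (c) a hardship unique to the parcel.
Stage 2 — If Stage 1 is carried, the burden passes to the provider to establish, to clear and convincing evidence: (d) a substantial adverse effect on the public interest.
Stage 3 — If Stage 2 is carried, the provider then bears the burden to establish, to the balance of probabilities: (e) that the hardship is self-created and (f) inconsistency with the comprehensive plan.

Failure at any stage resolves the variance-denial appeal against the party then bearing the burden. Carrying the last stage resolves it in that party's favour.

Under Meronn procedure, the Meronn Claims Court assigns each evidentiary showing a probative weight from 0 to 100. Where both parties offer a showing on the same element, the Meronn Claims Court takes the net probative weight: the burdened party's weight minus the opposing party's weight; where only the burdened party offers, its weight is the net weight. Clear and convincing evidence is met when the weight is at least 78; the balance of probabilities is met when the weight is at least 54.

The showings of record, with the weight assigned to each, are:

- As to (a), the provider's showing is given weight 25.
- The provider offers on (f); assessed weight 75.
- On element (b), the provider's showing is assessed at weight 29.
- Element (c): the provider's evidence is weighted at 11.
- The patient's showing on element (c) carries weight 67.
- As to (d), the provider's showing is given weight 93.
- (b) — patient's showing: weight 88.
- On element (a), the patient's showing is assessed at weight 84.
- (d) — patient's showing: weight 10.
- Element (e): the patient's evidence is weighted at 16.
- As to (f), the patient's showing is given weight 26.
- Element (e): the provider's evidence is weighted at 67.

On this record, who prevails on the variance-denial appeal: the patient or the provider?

Stage 1 — burden on patient; standard: the balance of probabilities (weight is at least 54).
    (a): 84 − 25 = 59 ≥ 54 [met]
    (b): 88 − 29 = 59 ≥ 54 [met]
    (c): 67 − 11 = 56 ≥ 54 [met]
  The patient carries Stage 1; the provider now bears the burden.
Stage 2 — burden on provider; standard: clear and convincing evidence (weight is at least 78).
    (d): 93 − 10 = 83 ≥ 78 [met]
  All elements met. The provider retains the burden for Stage 3.
Stage 3 — burden on provider; standard: the balance of probabilities (weight is at least 54).
    (e): 67 − 16 = 51 < 54 [not met]
    (f): 75 − 26 = 49 < 54 [not met]
  Stage 3 not carried; the provider fails its burden.
So the patient prevails.

patient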